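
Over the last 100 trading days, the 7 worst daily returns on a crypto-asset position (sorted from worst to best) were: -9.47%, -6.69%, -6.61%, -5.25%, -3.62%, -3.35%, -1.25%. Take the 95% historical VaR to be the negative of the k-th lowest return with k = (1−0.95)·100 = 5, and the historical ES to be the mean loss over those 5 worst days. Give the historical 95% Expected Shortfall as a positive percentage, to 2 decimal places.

The 5 worst returns sum to -31.64%.
ES = −(-31.64%) / 5 = 6.328% ≈ 6.33%.

6.33%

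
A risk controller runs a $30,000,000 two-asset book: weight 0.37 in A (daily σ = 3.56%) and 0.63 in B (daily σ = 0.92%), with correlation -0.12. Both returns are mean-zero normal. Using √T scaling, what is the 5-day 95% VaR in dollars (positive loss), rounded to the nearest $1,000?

σ_p = √(0.37²·3.56² + 0.63²·0.92² + 2·-0.12·0.37·0.63·3.56·0.92) = 1.374%.
σ_{5d} = 1.374% × √5 = 3.072%.
z(95%) = 1.645.
VaR = 1.645 × 3.072% = 5.053%; on $30,000,000 that is $1,515,900.

$1,516,000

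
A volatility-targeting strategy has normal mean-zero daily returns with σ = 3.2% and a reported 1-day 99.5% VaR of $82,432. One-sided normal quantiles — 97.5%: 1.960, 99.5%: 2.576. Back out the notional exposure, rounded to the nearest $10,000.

VaR as a fraction of value: z·σ = 2.576 × 3.2% = 8.2432%.
Position = $82,432 / 0.082432 = $1,000,000.

$1,000,000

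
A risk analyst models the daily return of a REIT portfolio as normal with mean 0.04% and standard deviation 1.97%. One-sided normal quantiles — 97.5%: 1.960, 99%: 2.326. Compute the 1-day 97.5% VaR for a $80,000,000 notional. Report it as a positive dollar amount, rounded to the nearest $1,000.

VaR = −μ + z·σ = −(0.04%) + 1.960 × 1.97% = 3.821%.
On $80,000,000: 0.03821 × $80,000,000 = $3,056,800.

$3,057,000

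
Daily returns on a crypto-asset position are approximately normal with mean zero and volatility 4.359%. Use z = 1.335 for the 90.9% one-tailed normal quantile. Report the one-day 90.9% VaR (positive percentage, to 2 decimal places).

5.82%

VaR = z·σ = 1.335 × 4.359% = 5.819%.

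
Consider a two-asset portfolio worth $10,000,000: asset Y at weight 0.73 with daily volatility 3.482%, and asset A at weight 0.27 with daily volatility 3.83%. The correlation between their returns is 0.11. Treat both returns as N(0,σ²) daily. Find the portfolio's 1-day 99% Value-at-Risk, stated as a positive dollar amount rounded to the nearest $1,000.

$662,000

σ_p² = 0.73²·3.482² + 0.27²·3.83² + 2·0.11·0.73·0.27·3.482·3.83 = 8.1087 (%²).
σ_p = √8.1087 = 2.848%.
At 99%, z = 2.326.
VaR = 2.326 × 2.848% = 6.624%; on $10,000,000 that is $662,400.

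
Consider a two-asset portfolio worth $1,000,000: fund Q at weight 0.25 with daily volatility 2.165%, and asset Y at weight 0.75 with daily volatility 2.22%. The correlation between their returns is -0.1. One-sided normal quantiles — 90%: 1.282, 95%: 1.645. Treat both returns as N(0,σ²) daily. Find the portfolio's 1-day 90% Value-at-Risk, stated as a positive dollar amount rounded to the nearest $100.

σ_p² = 0.25²·2.165² + 0.75²·2.22² + 2·-0.1·0.25·0.75·2.165·2.22 = 2.8849 (%²).
σ_p = √2.8849 = 1.699%.
VaR = 1.282 × 1.699% = 2.178%; on $1,000,000 that is $21,780.

$21,800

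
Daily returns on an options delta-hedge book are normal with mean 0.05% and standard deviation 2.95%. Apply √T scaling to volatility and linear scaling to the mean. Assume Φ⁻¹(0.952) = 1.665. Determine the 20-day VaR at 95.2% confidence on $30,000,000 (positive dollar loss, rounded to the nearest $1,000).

σ_{20d} = 2.95% × √20 = 13.193%; μ_{20d} = 20 × 0.05% = 1.000%.
VaR = −(1.000%) + 1.665 × 13.193% = 20.966%.
On $30,000,000: 0.20966 × $30,000,000 = $6,289,800.

$6,290,000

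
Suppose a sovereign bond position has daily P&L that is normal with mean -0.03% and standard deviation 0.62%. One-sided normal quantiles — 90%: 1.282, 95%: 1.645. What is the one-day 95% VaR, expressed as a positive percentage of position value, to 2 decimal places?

1.05%

VaR = −μ + z·σ = −(-0.03%) + 1.645 × 0.62% = 1.050%.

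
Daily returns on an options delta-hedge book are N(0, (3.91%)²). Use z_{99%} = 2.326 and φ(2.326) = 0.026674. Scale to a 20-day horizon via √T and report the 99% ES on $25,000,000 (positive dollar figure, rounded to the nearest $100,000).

$11,700,000

σ_{20d} = 3.91% × √20 = 17.486%.
ES multiplier = φ(z)/(1−α) = 0.026674/0.01 = 2.667.
ES = 17.486% × 2.667 = 46.635%; on $25,000,000: $11,658,750.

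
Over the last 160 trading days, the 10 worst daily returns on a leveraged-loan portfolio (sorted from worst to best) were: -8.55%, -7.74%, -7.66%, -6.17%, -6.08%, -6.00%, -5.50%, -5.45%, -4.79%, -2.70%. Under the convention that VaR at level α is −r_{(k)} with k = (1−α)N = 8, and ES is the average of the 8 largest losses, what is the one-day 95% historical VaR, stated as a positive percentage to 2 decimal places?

5.45%

k = 8; the 8th lowest return is -5.45%, so VaR = 5.45%.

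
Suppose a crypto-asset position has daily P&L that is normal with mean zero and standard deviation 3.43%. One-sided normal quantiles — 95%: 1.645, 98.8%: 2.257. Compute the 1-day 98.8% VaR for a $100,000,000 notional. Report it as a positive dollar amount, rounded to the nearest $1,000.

$7,742,000

VaR = z·σ = 2.257 × 3.43% = 7.742%.
On $100,000,000: 0.07742 × $100,000,000 = $7,742,000.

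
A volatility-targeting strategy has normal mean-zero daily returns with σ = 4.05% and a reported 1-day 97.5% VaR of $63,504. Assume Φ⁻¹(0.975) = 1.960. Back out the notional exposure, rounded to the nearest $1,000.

$800,000

VaR as a fraction of value: z·σ = 1.960 × 4.05% = 7.938%.
Position = $63,504 / 0.07938 = $800,000.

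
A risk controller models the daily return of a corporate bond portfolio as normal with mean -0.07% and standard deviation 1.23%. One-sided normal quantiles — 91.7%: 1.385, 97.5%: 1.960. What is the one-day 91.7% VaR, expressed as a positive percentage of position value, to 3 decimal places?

1.774%

VaR = −μ + z·σ = −(-0.07%) + 1.385 × 1.23% = 1.774%.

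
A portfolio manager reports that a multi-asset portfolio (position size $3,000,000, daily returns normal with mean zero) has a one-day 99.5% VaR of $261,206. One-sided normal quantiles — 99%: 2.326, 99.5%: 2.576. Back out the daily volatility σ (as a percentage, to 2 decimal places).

VaR as a fraction: $261,206 / $3,000,000 = 8.707%.
σ = VaR / z = 8.707% / 2.576 = 3.380%.

3.38%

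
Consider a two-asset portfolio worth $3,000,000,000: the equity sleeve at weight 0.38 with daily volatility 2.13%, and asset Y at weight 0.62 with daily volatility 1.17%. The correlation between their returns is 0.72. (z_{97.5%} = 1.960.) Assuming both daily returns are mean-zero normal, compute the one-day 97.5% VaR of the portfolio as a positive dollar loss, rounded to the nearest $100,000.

σ_p² = 0.38²·2.13² + 0.62²·1.17² + 2·0.72·0.38·0.62·2.13·1.17 = 2.0268 (%²).
σ_p = √2.0268 = 1.424%.
VaR = 1.960 × 1.424% = 2.791%; on $3,000,000,000 that is $83,730,000.

$83,700,000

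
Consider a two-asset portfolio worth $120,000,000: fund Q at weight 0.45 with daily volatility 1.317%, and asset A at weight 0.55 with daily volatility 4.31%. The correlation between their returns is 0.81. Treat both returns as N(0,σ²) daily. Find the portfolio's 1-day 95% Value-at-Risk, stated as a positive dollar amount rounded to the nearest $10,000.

σ_p² = 0.45²·1.317² + 0.55²·4.31² + 2·0.81·0.45·0.55·1.317·4.31 = 8.2464 (%²).
σ_p = √8.2464 = 2.872%.
At 95%, z = 1.645.
VaR = 1.645 × 2.872% = 4.724%; on $120,000,000 that is $5,668,800.

$5,670,000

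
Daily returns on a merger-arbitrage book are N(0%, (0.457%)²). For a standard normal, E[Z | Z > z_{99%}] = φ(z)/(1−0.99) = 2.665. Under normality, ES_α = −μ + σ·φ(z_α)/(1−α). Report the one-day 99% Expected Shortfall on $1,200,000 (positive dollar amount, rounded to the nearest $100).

ES = 0.457% × 2.665 = 1.218%.
On $1,200,000: 0.01218 × $1,200,000 = $14,616.

$14,600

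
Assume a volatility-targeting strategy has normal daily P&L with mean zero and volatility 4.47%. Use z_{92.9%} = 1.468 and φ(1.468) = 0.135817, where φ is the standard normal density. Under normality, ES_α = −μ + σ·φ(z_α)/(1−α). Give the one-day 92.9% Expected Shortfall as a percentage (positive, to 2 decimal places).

8.55%

Tail multiplier: φ(z)/(1−α) = 0.135817 / 0.071 = 1.913.
ES = 4.47% × 1.913 = 8.551%.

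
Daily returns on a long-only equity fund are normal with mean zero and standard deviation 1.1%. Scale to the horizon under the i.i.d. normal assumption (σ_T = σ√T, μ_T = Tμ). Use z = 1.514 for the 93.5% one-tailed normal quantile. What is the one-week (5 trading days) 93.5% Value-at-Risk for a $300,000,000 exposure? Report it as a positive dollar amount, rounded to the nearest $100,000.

σ_{5d} = 1.1% × √5 = 2.460%.
VaR = 1.514 × 2.460% = 3.724%.
On $300,000,000: 0.03724 × $300,000,000 = $11,172,000.

$11,200,000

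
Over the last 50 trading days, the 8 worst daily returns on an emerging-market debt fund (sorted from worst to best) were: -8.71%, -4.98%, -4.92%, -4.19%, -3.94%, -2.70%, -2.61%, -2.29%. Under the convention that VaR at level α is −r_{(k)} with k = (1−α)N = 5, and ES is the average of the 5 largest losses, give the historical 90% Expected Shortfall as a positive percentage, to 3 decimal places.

The 5 worst returns sum to -26.74%.
ES = −(-26.74%) / 5 = 5.348%.

5.348%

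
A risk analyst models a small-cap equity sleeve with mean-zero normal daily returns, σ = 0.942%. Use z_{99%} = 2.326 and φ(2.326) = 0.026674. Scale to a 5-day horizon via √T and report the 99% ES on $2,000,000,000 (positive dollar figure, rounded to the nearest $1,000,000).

$112,000,000

σ_{5d} = 0.942% × √5 = 2.106%.
ES multiplier = φ(z)/(1−α) = 0.026674/0.01 = 2.667.
ES = 2.106% × 2.667 = 5.617%; on $2,000,000,000: $112,340,000.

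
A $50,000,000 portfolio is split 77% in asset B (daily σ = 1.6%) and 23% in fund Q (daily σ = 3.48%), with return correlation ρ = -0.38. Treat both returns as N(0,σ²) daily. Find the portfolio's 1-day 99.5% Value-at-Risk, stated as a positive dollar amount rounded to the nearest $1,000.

$1,529,000

σ_p² = 0.77²·1.6² + 0.23²·3.48² + 2·-0.38·0.77·0.23·1.6·3.48 = 1.4090 (%²).
σ_p = √1.4090 = 1.187%.
At 99.5%, z = 2.576.
VaR = 2.576 × 1.187% = 3.058%; on $50,000,000 that is $1,529,000.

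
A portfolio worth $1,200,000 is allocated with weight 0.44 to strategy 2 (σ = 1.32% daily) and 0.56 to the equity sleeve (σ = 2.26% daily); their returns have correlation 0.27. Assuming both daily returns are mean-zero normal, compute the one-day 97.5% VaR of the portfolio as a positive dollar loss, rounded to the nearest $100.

$35,900

σ_p² = 0.44²·1.32² + 0.56²·2.26² + 2·0.27·0.44·0.56·1.32·2.26 = 2.3360 (%²).
σ_p = √2.3360 = 1.528%.
At 97.5%, z = 1.960.
VaR = 1.960 × 1.528% = 2.995%; on $1,200,000 that is $35,940.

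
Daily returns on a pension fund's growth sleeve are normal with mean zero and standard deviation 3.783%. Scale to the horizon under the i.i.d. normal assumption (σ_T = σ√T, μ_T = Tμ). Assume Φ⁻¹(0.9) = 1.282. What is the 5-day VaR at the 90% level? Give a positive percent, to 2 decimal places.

10.84%

σ_{5d} = 3.783% × √5 = 8.459%.
VaR = 1.282 × 8.459% = 10.844%.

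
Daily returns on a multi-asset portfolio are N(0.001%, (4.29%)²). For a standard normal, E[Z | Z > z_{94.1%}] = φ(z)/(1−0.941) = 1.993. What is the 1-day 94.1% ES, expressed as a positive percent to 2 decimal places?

ES = −(0.001%) + 4.29% × 1.993 = 8.549%.

8.55%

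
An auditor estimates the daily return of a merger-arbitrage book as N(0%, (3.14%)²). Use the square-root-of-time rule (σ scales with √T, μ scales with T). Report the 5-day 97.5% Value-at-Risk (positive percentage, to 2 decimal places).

At 97.5%, z = 1.960.
σ_{5d} = 3.14% × √5 = 7.021%.
VaR = 1.960 × 7.021% = 13.761%.

13.76%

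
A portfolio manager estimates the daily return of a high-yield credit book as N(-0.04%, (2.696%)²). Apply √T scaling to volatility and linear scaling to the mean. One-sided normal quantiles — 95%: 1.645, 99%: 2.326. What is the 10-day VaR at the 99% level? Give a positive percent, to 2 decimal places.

σ_{10d} = 2.696% × √10 = 8.526%; μ_{10d} = 10 × -0.04% = -0.400%.
VaR = −(-0.400%) + 2.326 × 8.526% = 20.231%.

20.23%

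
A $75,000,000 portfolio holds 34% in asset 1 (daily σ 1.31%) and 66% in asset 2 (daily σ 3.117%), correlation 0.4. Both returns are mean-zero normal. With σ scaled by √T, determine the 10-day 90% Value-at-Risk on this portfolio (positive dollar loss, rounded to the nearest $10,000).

σ_p = √(0.34²·1.31² + 0.66²·3.117² + 2·0.4·0.34·0.66·1.31·3.117) = 2.272%.
σ_{10d} = 2.272% × √10 = 7.185%.
z(90%) = 1.282.
VaR = 1.282 × 7.185% = 9.211%; on $75,000,000 that is $6,908,250.

$6,910,000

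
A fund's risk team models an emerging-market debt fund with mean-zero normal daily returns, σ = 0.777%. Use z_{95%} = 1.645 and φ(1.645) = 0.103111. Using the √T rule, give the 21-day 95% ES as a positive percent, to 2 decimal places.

7.34%

σ_{21d} = 0.777% × √21 = 3.561%.
ES multiplier = φ(z)/(1−α) = 0.103111/0.05 = 2.062.
ES = 3.561% × 2.062 = 7.343%.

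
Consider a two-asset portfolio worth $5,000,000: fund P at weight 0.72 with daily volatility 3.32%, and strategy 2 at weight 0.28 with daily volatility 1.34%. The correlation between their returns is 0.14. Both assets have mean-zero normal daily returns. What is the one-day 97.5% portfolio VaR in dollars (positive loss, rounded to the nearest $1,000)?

σ_p² = 0.72²·3.32² + 0.28²·1.34² + 2·0.14·0.72·0.28·3.32·1.34 = 6.1059 (%²).
σ_p = √6.1059 = 2.471%.
At 97.5%, z = 1.960.
VaR = 1.960 × 2.471% = 4.843%; on $5,000,000 that is $242,150.

$242,000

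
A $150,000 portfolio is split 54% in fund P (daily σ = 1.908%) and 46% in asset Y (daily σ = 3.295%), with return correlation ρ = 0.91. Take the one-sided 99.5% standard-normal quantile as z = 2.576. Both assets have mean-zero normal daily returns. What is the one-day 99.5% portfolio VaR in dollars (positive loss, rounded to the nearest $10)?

$9,620

σ_p² = 0.54²·1.908² + 0.46²·3.295² + 2·0.91·0.54·0.46·1.908·3.295 = 6.2011 (%²).
σ_p = √6.2011 = 2.490%.
VaR = 2.576 × 2.490% = 6.414%; on $150,000 that is $9,621.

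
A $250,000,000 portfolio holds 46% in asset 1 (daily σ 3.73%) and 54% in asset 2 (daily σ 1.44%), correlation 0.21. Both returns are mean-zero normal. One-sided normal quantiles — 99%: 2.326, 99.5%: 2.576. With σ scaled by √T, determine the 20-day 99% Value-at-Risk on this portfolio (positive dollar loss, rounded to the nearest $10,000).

$52,710,000

σ_p = √(0.46²·3.73² + 0.54²·1.44² + 2·0.21·0.46·0.54·3.73·1.44) = 2.027%.
σ_{20d} = 2.027% × √20 = 9.065%.
VaR = 2.326 × 9.065% = 21.085%; on $250,000,000 that is $52,712,500.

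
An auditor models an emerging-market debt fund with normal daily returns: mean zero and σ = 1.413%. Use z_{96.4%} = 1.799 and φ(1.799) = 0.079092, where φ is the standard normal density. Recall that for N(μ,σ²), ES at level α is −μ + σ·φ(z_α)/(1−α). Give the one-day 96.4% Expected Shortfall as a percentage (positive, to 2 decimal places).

3.10%

Tail multiplier: φ(z)/(1−α) = 0.079092 / 0.036 = 2.197.
ES = 1.413% × 2.197 = 3.104%.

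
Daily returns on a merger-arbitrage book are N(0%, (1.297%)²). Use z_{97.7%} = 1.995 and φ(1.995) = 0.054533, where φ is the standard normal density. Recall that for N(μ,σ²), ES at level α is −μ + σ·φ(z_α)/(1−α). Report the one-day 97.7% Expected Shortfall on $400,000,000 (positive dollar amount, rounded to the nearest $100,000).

$12,300,000

Tail multiplier: φ(z)/(1−α) = 0.054533 / 0.023 = 2.371.
ES = 1.297% × 2.371 = 3.075%.
On $400,000,000: 0.03075 × $400,000,000 = $12,300,000.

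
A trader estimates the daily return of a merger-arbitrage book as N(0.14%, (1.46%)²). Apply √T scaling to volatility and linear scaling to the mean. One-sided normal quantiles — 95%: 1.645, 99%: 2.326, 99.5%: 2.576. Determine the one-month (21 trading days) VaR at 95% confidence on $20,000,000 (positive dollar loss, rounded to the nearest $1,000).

$1,613,000

σ_{21d} = 1.46% × √21 = 6.691%; μ_{21d} = 21 × 0.14% = 2.940%.
VaR = −(2.940%) + 1.645 × 6.691% = 8.067%.
On $20,000,000: 0.08067 × $20,000,000 = $1,613,400.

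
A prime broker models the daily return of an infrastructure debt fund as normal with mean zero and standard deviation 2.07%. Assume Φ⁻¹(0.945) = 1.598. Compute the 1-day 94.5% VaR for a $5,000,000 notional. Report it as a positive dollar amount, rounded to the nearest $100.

$165,400

VaR = z·σ = 1.598 × 2.07% = 3.308%.
On $5,000,000: 0.03308 × $5,000,000 = $165,400.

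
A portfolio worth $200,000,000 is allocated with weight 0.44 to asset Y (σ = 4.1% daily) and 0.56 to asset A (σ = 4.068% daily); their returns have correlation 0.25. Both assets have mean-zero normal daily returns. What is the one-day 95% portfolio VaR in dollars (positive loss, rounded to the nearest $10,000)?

$10,660,000

σ_p² = 0.44²·4.1² + 0.56²·4.068² + 2·0.25·0.44·0.56·4.1·4.068 = 10.4989 (%²).
σ_p = √10.4989 = 3.240%.
At 95%, z = 1.645.
VaR = 1.645 × 3.240% = 5.330%; on $200,000,000 that is $10,660,000.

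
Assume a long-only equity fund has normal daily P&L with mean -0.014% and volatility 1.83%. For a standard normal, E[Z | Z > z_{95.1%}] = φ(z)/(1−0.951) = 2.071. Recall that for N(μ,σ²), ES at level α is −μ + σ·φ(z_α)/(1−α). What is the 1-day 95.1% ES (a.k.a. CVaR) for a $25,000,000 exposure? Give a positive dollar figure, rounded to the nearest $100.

$951,000

ES = −(-0.014%) + 1.83% × 2.071 = 3.804%.
On $25,000,000: 0.03804 × $25,000,000 = $951,000.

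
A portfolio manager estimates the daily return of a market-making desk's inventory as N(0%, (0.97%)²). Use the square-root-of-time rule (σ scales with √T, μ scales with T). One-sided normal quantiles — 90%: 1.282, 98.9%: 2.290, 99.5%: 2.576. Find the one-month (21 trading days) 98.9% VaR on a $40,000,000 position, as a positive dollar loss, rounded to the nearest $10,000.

σ_{21d} = 0.97% × √21 = 4.445%.
VaR = 2.290 × 4.445% = 10.179%.
On $40,000,000: 0.10179 × $40,000,000 = $4,071,600.

$4,070,000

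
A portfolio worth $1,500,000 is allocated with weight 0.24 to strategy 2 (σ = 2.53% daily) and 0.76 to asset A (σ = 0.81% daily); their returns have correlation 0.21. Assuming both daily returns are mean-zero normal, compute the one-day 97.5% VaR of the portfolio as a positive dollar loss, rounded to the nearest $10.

$27,960

σ_p² = 0.24²·2.53² + 0.76²·0.81² + 2·0.21·0.24·0.76·2.53·0.81 = 0.9046 (%²).
σ_p = √0.9046 = 0.951%.
At 97.5%, z = 1.960.
VaR = 1.960 × 0.951% = 1.864%; on $1,500,000 that is $27,960.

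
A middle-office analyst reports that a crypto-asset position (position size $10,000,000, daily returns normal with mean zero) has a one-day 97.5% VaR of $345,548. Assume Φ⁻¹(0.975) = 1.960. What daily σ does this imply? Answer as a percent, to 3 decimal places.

1.763%

VaR as a fraction: $345,548 / $10,000,000 = 3.455%.
σ = VaR / z = 3.455% / 1.960 = 1.763%.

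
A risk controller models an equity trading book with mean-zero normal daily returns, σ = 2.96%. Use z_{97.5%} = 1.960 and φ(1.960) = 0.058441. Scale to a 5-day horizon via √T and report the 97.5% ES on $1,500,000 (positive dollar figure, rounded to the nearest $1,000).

$232,000

σ_{5d} = 2.96% × √5 = 6.619%.
ES multiplier = φ(z)/(1−α) = 0.058441/0.025 = 2.338.
ES = 6.619% × 2.338 = 15.475%; on $1,500,000: $232,125.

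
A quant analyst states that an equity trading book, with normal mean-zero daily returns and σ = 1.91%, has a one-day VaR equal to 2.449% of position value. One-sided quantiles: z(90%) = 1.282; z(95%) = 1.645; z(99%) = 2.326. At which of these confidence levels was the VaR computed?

Implied z = VaR/σ = 2.449 / 1.91 = 1.282.
This matches z(90%) = 1.282.

90%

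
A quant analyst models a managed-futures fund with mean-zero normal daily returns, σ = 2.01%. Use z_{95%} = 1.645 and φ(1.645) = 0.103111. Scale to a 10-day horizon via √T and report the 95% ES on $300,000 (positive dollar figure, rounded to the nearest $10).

$39,320

σ_{10d} = 2.01% × √10 = 6.356%.
ES multiplier = φ(z)/(1−α) = 0.103111/0.05 = 2.062.
ES = 6.356% × 2.062 = 13.106%; on $300,000: $39,318.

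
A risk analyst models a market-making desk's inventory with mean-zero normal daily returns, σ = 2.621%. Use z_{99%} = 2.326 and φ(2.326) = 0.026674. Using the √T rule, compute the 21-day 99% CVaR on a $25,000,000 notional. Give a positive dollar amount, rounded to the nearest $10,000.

σ_{21d} = 2.621% × √21 = 12.011%.
ES multiplier = φ(z)/(1−α) = 0.026674/0.01 = 2.667.
ES = 12.011% × 2.667 = 32.033%; on $25,000,000: $8,008,250.

$8,010,000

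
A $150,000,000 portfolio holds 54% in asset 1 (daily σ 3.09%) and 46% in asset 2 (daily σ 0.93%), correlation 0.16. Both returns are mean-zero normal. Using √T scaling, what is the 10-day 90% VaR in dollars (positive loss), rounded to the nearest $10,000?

$10,870,000

σ_p = √(0.54²·3.09² + 0.46²·0.93² + 2·0.16·0.54·0.46·3.09·0.93) = 1.788%.
σ_{10d} = 1.788% × √10 = 5.654%.
z(90%) = 1.282.
VaR = 1.282 × 5.654% = 7.248%; on $150,000,000 that is $10,872,000.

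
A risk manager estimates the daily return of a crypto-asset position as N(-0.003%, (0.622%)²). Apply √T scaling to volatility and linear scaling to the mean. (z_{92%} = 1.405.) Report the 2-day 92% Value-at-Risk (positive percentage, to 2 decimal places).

σ_{2d} = 0.622% × √2 = 0.880%; μ_{2d} = 2 × -0.003% = -0.006%.
VaR = −(-0.006%) + 1.405 × 0.880% = 1.242%.

1.24%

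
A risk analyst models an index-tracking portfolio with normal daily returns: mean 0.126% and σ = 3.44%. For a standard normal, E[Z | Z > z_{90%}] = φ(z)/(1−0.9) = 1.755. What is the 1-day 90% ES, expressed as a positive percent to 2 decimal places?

ES = −(0.126%) + 3.44% × 1.755 = 5.911%.

5.91%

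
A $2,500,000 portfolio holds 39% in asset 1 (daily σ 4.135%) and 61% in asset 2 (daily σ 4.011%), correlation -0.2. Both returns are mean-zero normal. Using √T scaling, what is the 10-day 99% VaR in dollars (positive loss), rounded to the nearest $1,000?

σ_p = √(0.39²·4.135² + 0.61²·4.011² + 2·-0.2·0.39·0.61·4.135·4.011) = 2.647%.
σ_{10d} = 2.647% × √10 = 8.371%.
z(99%) = 2.326.
VaR = 2.326 × 8.371% = 19.471%; on $2,500,000 that is $486,775.

$487,000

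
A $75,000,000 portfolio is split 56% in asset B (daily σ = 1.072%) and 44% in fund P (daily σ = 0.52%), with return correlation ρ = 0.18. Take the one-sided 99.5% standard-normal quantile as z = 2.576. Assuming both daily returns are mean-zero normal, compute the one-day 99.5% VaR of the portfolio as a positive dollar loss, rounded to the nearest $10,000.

$1,310,000

σ_p² = 0.56²·1.072² + 0.44²·0.52² + 2·0.18·0.56·0.44·1.072·0.52 = 0.4622 (%²).
σ_p = √0.4622 = 0.680%.
VaR = 2.576 × 0.680% = 1.752%; on $75,000,000 that is $1,314,000.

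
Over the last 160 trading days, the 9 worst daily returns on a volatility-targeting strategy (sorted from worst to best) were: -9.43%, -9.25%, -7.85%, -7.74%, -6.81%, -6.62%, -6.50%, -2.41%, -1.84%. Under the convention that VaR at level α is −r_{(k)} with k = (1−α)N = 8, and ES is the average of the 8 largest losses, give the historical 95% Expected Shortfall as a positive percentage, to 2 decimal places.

The 8 worst returns sum to -56.61%.
ES = −(-56.61%) / 8 = 7.07625% ≈ 7.08%.

7.08%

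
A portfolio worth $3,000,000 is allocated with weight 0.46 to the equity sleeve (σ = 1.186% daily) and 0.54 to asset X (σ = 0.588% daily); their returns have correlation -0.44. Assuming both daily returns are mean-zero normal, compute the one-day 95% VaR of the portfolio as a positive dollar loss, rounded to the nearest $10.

$24,480

σ_p² = 0.46²·1.186² + 0.54²·0.588² + 2·-0.44·0.46·0.54·1.186·0.588 = 0.2460 (%²).
σ_p = √0.2460 = 0.496%.
At 95%, z = 1.645.
VaR = 1.645 × 0.496% = 0.816%; on $3,000,000 that is $24,480.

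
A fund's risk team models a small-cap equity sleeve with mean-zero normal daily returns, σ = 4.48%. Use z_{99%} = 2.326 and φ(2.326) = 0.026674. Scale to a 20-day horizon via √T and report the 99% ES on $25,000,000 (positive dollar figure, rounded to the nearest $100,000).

σ_{20d} = 4.48% × √20 = 20.035%.
ES multiplier = φ(z)/(1−α) = 0.026674/0.01 = 2.667.
ES = 20.035% × 2.667 = 53.433%; on $25,000,000: $13,358,250.

$13,400,000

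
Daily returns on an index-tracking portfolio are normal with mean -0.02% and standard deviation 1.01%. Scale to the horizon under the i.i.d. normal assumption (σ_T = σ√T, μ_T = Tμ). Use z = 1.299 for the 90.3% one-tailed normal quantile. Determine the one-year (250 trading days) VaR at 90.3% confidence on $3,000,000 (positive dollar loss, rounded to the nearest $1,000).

$772,000

σ_{250d} = 1.01% × √250 = 15.970%; μ_{250d} = 250 × -0.02% = -5.000%.
VaR = −(-5.000%) + 1.299 × 15.970% = 25.745%.
On $3,000,000: 0.25745 × $3,000,000 = $772,350.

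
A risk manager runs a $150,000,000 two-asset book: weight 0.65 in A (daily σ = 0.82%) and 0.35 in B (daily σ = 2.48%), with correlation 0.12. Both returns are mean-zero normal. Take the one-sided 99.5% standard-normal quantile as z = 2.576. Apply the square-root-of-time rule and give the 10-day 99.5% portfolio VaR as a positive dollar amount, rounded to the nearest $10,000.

$13,100,000

σ_p = √(0.65²·0.82² + 0.35²·2.48² + 2·0.12·0.65·0.35·0.82·2.48) = 1.072%.
σ_{10d} = 1.072% × √10 = 3.390%.
VaR = 2.576 × 3.390% = 8.733%; on $150,000,000 that is $13,099,500.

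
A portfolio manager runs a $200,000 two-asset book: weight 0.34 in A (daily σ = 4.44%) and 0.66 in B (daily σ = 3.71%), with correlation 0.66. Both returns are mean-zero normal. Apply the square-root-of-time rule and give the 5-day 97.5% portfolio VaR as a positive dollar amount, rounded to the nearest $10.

$31,790

σ_p = √(0.34²·4.44² + 0.66²·3.71² + 2·0.66·0.34·0.66·4.44·3.71) = 3.627%.
σ_{5d} = 3.627% × √5 = 8.110%.
z(97.5%) = 1.960.
VaR = 1.960 × 8.110% = 15.896%; on $200,000 that is $31,792.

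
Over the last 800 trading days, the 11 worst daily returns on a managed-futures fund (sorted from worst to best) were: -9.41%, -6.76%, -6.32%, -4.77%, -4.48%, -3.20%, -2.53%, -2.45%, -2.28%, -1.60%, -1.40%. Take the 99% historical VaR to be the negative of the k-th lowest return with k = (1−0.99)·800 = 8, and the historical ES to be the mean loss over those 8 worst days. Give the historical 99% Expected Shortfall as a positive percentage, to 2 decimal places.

The 8 worst returns sum to -39.92%.
ES = −(-39.92%) / 8 = 4.99%.

4.99%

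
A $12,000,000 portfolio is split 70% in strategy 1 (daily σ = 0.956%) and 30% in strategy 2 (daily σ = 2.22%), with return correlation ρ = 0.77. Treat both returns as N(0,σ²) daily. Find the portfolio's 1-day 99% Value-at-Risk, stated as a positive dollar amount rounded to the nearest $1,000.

σ_p² = 0.7²·0.956² + 0.3²·2.22² + 2·0.77·0.7·0.3·0.956·2.22 = 1.5777 (%²).
σ_p = √1.5777 = 1.256%.
At 99%, z = 2.326.
VaR = 2.326 × 1.256% = 2.921%; on $12,000,000 that is $350,520.

$351,000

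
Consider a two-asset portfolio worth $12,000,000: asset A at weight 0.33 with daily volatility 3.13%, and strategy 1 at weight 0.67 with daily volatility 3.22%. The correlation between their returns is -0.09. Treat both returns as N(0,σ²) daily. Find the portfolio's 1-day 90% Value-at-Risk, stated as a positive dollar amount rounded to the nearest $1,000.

σ_p² = 0.33²·3.13² + 0.67²·3.22² + 2·-0.09·0.33·0.67·3.13·3.22 = 5.3201 (%²).
σ_p = √5.3201 = 2.307%.
At 90%, z = 1.282.
VaR = 1.282 × 2.307% = 2.958%; on $12,000,000 that is $354,960.

$355,000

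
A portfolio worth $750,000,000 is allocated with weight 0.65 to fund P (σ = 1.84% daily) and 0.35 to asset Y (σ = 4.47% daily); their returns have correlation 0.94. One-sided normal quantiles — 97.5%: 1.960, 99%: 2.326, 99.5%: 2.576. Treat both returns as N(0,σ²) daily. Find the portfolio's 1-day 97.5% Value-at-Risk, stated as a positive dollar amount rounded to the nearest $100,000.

σ_p² = 0.65²·1.84² + 0.35²·4.47² + 2·0.94·0.65·0.35·1.84·4.47 = 7.3958 (%²).
σ_p = √7.3958 = 2.720%.
VaR = 1.960 × 2.720% = 5.331%; on $750,000,000 that is $39,982,500.

$40,000,000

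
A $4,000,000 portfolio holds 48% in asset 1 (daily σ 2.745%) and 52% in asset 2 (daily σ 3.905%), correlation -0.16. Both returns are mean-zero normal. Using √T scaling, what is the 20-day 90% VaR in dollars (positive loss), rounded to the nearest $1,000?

$513,000

σ_p = √(0.48²·2.745² + 0.52²·3.905² + 2·-0.16·0.48·0.52·2.745·3.905) = 2.237%.
σ_{20d} = 2.237% × √20 = 10.004%.
z(90%) = 1.282.
VaR = 1.282 × 10.004% = 12.825%; on $4,000,000 that is $513,000.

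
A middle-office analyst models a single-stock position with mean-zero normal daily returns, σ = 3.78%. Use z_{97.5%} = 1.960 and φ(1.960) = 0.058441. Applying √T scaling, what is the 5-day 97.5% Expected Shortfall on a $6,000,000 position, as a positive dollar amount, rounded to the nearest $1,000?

$1,186,000

σ_{5d} = 3.78% × √5 = 8.452%.
ES multiplier = φ(z)/(1−α) = 0.058441/0.025 = 2.338.
ES = 8.452% × 2.338 = 19.761%; on $6,000,000: $1,185,660.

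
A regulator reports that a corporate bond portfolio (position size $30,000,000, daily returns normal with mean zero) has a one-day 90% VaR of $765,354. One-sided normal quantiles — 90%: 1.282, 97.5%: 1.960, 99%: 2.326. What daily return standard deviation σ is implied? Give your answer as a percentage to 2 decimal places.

VaR as a fraction: $765,354 / $30,000,000 = 2.551%.
σ = VaR / z = 2.551% / 1.282 = 1.990%.

1.99%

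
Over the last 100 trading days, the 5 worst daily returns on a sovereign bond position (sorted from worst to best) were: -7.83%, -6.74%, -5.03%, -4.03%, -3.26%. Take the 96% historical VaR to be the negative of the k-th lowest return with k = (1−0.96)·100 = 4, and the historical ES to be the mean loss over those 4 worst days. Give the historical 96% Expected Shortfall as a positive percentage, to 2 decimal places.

5.91%

The 4 worst returns sum to -23.63%.
ES = −(-23.63%) / 4 = 5.9075% ≈ 5.91%.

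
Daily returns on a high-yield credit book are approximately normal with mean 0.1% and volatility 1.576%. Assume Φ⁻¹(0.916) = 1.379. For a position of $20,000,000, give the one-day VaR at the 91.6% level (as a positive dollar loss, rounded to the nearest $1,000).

VaR = −μ + z·σ = −(0.1%) + 1.379 × 1.576% = 2.073%.
On $20,000,000: 0.02073 × $20,000,000 = $414,600.

$415,000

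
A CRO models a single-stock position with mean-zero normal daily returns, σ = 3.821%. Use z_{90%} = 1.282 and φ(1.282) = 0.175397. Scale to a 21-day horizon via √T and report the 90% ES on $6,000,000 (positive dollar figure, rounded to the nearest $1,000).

$1,843,000

σ_{21d} = 3.821% × √21 = 17.510%.
ES multiplier = φ(z)/(1−α) = 0.175397/0.1 = 1.754.
ES = 17.510% × 1.754 = 30.713%; on $6,000,000: $1,842,780.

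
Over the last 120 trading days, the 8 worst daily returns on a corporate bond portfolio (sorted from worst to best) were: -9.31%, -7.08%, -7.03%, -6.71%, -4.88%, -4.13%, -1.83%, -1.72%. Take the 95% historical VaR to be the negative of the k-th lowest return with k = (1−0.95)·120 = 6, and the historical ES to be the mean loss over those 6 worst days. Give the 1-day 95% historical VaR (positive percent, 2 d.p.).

k = 6; the 6th lowest return is -4.13%, so VaR = 4.13%.

4.13%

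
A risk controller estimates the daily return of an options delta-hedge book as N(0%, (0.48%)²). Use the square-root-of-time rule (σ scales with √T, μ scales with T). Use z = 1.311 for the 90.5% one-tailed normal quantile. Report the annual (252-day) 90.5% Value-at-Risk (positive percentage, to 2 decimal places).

9.99%

σ_{252d} = 0.48% × √252 = 7.620%.
VaR = 1.311 × 7.620% = 9.990%.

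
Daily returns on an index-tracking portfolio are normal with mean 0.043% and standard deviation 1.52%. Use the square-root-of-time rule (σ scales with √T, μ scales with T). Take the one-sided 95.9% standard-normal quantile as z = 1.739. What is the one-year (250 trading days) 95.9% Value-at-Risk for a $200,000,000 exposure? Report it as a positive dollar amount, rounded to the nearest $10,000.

$62,090,000

σ_{250d} = 1.52% × √250 = 24.033%; μ_{250d} = 250 × 0.043% = 10.750%.
VaR = −(10.750%) + 1.739 × 24.033% = 31.043%.
On $200,000,000: 0.31043 × $200,000,000 = $62,086,000.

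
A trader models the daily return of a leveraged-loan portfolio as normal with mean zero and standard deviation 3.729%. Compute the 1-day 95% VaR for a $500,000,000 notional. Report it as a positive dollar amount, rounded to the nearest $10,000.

$30,670,000

At 95% one-sided, z = 1.645.
VaR = z·σ = 1.645 × 3.729% = 6.134%.
On $500,000,000: 0.06134 × $500,000,000 = $30,670,000.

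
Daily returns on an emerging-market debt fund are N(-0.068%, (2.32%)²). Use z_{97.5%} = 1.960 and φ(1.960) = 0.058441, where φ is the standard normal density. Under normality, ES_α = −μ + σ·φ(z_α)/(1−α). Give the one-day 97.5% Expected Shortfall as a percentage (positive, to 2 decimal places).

Tail multiplier: φ(z)/(1−α) = 0.058441 / 0.025 = 2.338.
ES = −(-0.068%) + 2.32% × 2.338 = 5.492%.

5.49%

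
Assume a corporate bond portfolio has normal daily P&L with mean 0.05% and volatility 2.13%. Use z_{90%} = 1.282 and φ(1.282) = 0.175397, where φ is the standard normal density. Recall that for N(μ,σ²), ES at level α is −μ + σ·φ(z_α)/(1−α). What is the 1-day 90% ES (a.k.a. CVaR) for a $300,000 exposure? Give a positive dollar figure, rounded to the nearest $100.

$11,100

Tail multiplier: φ(z)/(1−α) = 0.175397 / 0.1 = 1.754.
ES = −(0.05%) + 2.13% × 1.754 = 3.686%.
On $300,000: 0.03686 × $300,000 = $11,058.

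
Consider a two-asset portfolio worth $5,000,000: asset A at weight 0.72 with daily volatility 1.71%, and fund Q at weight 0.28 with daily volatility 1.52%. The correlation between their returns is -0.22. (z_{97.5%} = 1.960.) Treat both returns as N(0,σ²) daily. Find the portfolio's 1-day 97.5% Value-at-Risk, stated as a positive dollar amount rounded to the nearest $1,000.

σ_p² = 0.72²·1.71² + 0.28²·1.52² + 2·-0.22·0.72·0.28·1.71·1.52 = 1.4664 (%²).
σ_p = √1.4664 = 1.211%.
VaR = 1.960 × 1.211% = 2.374%; on $5,000,000 that is $118,700.

$119,000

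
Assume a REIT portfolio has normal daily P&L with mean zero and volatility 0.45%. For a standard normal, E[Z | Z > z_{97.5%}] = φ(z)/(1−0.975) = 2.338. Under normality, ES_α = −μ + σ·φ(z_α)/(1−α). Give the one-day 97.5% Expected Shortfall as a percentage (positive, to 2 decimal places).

1.05%

ES = 0.45% × 2.338 = 1.052%.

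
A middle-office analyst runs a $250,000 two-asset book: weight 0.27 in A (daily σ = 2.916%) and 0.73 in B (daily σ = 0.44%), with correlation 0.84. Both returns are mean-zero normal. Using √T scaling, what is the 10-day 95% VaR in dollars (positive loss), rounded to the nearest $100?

$13,900

σ_p = √(0.27²·2.916² + 0.73²·0.44² + 2·0.84·0.27·0.73·2.916·0.44) = 1.071%.
σ_{10d} = 1.071% × √10 = 3.387%.
z(95%) = 1.645.
VaR = 1.645 × 3.387% = 5.572%; on $250,000 that is $13,930.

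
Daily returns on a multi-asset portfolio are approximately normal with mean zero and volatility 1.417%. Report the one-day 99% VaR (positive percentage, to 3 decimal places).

3.296%

At 99% one-sided, z = 2.326.
VaR = z·σ = 2.326 × 1.417% = 3.296%.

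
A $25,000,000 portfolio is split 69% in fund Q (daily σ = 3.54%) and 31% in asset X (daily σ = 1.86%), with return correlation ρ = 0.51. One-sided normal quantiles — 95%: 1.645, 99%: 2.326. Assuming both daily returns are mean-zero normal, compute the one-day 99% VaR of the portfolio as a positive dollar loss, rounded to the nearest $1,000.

σ_p² = 0.69²·3.54² + 0.31²·1.86² + 2·0.51·0.69·0.31·3.54·1.86 = 7.7353 (%²).
σ_p = √7.7353 = 2.781%.
VaR = 2.326 × 2.781% = 6.469%; on $25,000,000 that is $1,617,250.

$1,617,000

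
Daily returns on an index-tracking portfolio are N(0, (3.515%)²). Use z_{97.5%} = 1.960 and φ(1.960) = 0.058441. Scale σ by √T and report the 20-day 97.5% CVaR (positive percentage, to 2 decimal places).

σ_{20d} = 3.515% × √20 = 15.720%.
ES multiplier = φ(z)/(1−α) = 0.058441/0.025 = 2.338.
ES = 15.720% × 2.338 = 36.753%.

36.75%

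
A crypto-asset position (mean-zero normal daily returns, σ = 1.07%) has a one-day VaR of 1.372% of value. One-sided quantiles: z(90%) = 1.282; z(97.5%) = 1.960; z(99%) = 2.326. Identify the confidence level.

90%

Implied z = VaR/σ = 1.372 / 1.07 = 1.282.
This matches z(90%) = 1.282.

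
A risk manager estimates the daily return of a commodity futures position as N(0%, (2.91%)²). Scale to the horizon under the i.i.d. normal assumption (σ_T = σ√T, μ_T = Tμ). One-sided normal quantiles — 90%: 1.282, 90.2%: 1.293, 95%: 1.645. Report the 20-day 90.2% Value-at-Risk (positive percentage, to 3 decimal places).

σ_{20d} = 2.91% × √20 = 13.014%.
VaR = 1.293 × 13.014% = 16.827%.

16.827%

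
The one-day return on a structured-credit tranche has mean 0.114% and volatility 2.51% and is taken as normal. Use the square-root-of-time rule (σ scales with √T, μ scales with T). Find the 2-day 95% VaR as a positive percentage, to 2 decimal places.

5.61%

At 95%, z = 1.645.
σ_{2d} = 2.51% × √2 = 3.550%; μ_{2d} = 2 × 0.114% = 0.228%.
VaR = −(0.228%) + 1.645 × 3.550% = 5.612%.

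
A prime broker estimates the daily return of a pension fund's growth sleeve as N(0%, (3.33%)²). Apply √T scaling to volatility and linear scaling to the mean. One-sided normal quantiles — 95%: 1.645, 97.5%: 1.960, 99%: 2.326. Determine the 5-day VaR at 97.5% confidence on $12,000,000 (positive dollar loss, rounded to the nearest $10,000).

$1,750,000

σ_{5d} = 3.33% × √5 = 7.446%.
VaR = 1.960 × 7.446% = 14.594%.
On $12,000,000: 0.14594 × $12,000,000 = $1,751,280.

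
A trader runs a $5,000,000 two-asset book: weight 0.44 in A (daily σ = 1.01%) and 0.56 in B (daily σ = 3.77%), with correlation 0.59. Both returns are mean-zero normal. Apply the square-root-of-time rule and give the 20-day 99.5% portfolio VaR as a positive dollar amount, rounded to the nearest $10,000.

$1,380,000

σ_p = √(0.44²·1.01² + 0.56²·3.77² + 2·0.59·0.44·0.56·1.01·3.77) = 2.400%.
σ_{20d} = 2.400% × √20 = 10.733%.
z(99.5%) = 2.576.
VaR = 2.576 × 10.733% = 27.648%; on $5,000,000 that is $1,382,400.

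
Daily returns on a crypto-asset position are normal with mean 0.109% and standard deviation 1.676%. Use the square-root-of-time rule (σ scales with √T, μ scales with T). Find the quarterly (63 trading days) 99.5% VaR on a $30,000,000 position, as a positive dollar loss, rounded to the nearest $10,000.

At 99.5%, z = 2.576.
σ_{63d} = 1.676% × √63 = 13.303%; μ_{63d} = 63 × 0.109% = 6.867%.
VaR = −(6.867%) + 2.576 × 13.303% = 27.402%.
On $30,000,000: 0.27402 × $30,000,000 = $8,220,600.

$8,220,000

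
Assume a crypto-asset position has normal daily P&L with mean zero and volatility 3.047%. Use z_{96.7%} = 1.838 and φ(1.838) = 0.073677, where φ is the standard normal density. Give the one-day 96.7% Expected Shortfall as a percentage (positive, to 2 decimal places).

6.80%

Tail multiplier: φ(z)/(1−α) = 0.073677 / 0.033 = 2.233.
ES = 3.047% × 2.233 = 6.804%.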